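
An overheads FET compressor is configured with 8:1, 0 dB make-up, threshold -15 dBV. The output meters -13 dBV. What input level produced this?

1 dBV

The compressed level sits -13 − (-15) = 2 dB over threshold.
Undo the ratio: input overshoot = 2 × 8 = 16 dB, giving input = 1 dBV.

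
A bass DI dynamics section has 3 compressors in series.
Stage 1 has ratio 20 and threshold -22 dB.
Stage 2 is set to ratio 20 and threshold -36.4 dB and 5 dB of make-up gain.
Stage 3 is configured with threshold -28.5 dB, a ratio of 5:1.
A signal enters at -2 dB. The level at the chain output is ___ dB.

Stage 1: 20 dB above -22 dB, reduced 20:1 to 1 dB above → -21 dB.
Stage 2: 15.4 dB above -36.4 dB, reduced 20:1 to 0.77 dB above → -35.63 dB; +5 dB make-up → -30.63 dB.
Stage 3: below threshold (-30.63 ≤ -28.5); passes unchanged; output -30.63 dB.

-30.63 dB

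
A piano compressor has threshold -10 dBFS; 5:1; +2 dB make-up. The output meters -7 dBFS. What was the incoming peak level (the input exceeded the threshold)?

-5 dBFS

Stripping the +2 dB make-up gives -9 dBFS at the gain stage.
Post-compression overshoot = -9 − (-10) = 1 dB.
Undo the ratio: input overshoot = 1 × 5 = 5 dB, giving input = -5 dBFS.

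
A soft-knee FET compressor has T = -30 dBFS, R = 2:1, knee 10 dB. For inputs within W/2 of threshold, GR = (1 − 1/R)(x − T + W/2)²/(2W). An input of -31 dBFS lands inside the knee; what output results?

x − T + W/2 = -31 − (-30) + 5 = 4.
GR = (1 − 1/2) × 4² / 20 = 0.5 × 16 / 20 = 0.4 dB.
Output = -31 − 0.4 = -31.4 dBFS.

-31.4 dBFS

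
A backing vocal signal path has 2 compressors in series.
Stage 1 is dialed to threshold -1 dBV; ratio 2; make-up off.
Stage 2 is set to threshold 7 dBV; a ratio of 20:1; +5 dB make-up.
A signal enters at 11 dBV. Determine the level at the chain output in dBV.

Stage 1: 11 dBV is 12 dB over -1 dBV; at 2:1 that becomes 6 dB over, giving 5 dBV.
Stage 2: 5 dBV ≤ 7 dBV, so stage 2 doesn't engage; make-up brings it to 10 dBV.

10 dBV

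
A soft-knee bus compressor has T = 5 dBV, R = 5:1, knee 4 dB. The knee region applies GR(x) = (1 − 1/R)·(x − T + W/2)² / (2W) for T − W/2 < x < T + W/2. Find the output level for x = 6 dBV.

5.1 dBV

x − T + W/2 = 6 − 5 + 2 = 3.
GR = (1 − 1/5) × 3² / 8 = 0.8 × 9 / 8 = 0.9 dB.
Output = 6 − 0.9 = 5.1 dBV.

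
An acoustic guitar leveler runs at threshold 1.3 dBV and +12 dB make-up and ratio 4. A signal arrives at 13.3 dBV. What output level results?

The input is 12 dB above the 1.3 dBV threshold.
At 4:1 the overshoot is divided by 4, leaving 3 dB above threshold.
So the level is 1.3 + 3 = 4.3 dBV; make-up adds 12 dB, giving 16.3 dBV.

16.3 dBV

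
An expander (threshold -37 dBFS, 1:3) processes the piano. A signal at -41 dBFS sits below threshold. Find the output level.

-49 dBFS

The input is 4 dB below the -37 dBFS threshold.
A 1:3 expander multiplies undershoot by 3: 4 × 3 = 12 dB below threshold.
Output = -37 − 12 = -49 dBFS.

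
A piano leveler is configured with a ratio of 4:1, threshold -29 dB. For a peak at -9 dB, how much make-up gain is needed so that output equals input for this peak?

Overshoot 20 dB → 20/4 = 5 dB after compression, so the compressed level is -29 + 5 = -24 dB.
Make-up = target − compressed = -9 − (-24) = 15 dB.

15 dB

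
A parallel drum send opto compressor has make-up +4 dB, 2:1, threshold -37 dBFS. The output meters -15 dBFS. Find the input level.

-1 dBFS

Before make-up, the level was -15 − 4 = -19 dBFS.
That's 18 dB above the -37 dBFS threshold.
Before 2:1 compression the overshoot was 18 × 2 = 36 dB, so input = -37 + 36 = -1 dBFS.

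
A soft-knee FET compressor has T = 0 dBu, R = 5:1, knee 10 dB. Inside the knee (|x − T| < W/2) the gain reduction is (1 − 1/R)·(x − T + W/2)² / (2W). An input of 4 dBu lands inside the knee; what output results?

0.76 dBu

x − T + W/2 = 4 − 0 + 5 = 9.
GR = (1 − 1/5) × 9² / 20 = 0.8 × 81 / 20 = 3.24 dB.
Output = 4 − 3.24 = 0.76 dBu.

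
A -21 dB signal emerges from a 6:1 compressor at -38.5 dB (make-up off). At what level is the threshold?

-42 dB

Let T be the threshold. Output overshoot = (input overshoot)/R, so -38.5 − T = (-21 − T)/6.
6·(-38.5 − T) = -21 − T → 5·T = -231 − (-21) = -210.
T = -210/5 = -42 dB.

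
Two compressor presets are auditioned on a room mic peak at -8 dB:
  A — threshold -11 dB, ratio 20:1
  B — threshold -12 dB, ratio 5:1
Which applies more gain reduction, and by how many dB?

A: overshoot 3 dB → output overshoot 0.15 dB → GR 2.85 dB.
B: overshoot 4 dB → output overshoot 0.8 dB → GR 3.2 dB.
B reduces 0.35 dB more.

B, by 0.35 dB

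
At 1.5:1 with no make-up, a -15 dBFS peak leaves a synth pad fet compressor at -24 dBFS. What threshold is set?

-42 dBFS

Let T be the threshold. Output overshoot = (input overshoot)/R, so -24 − T = (-15 − T)/1.5.
1.5·(-24 − T) = -15 − T → 0.5·T = -36 − (-15) = -21.
T = -21/0.5 = -42 dBFS.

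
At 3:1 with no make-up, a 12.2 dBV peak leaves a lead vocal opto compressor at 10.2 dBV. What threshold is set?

Input is 3 dB above T (since output overshoot × R = input overshoot: (10.2 − T)·3 = 12.2 − T gives T = 9.2 dBV).
Check: 9.2 + (12.2 − 9.2)/3 = 9.2 + 1 = 10.2 dBV. ✓

9.2 dBV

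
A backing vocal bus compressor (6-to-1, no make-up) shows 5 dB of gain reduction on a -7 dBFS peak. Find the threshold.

-13 dBFS

Gain reduction = -7 − (-12) = 5 dB; output overshoot = GR / (R − 1) = 5 / 5 = 1 dB.
Threshold = output − output overshoot = -12 − 1 = -13 dBFS.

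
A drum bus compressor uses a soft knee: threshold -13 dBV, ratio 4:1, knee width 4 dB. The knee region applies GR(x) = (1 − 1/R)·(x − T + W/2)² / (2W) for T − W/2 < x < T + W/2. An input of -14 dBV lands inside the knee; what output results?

-14.09375 dBV

x − T + W/2 = -14 − (-13) + 2 = 1.
GR = (1 − 1/4) × 1² / 8 = 0.75 × 1 / 8 = 0.09375 dB.
Output = -14 − 0.09375 = -14.09375 dBV.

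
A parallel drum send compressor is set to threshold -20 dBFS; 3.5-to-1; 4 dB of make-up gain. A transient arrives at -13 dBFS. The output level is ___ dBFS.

-14 dBFS

Overshoot: -13 − (-20) = 7 dB.
At 3.5:1 the overshoot is divided by 3.5, leaving 2 dB above threshold.
So the level is -20 + 2 = -18 dBFS; make-up adds 4 dB, giving -14 dBFS.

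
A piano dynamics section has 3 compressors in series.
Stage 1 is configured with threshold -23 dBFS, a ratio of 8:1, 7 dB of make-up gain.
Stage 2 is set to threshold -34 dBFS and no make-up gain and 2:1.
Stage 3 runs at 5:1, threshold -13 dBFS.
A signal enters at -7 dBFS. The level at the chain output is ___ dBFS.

Stage 1: 16 dB above -23 dBFS, reduced 8:1 to 2 dB above → -21 dBFS; +7 dB make-up → -14 dBFS.
Stage 2: -14 dBFS is 20 dB over -34 dBFS; at 2:1 that becomes 10 dB over, giving -24 dBFS.
Stage 3: -24 dBFS is at or below the -13 dBFS threshold — no compression; output -24 dBFS.

-24 dBFS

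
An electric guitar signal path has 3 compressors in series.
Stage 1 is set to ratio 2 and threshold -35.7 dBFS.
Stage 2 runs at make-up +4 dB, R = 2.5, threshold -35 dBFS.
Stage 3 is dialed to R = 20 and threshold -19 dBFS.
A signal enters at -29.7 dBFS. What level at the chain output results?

Stage 1: -29.7 dBFS is 6 dB over -35.7 dBFS; at 2:1 that becomes 3 dB over, giving -32.7 dBFS.
Stage 2: -32.7 dBFS is 2.3 dB over -35 dBFS; at 2.5:1 that becomes 0.92 dB over, giving -34.08 dBFS; +4 dB make-up → -30.08 dBFS.
Stage 3: below threshold (-30.08 ≤ -19); passes unchanged; output -30.08 dBFS.

-30.08 dBFS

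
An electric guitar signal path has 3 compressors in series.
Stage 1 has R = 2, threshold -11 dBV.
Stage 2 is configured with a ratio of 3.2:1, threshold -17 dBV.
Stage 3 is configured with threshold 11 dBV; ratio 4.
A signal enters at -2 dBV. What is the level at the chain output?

-13.71875 dBV

Stage 1: overshoot 9 dB → 9/2 = 4.5 dB → -6.5 dBV.
Stage 2: overshoot 10.5 dB → 10.5/3.2 = 3.28125 dB → -13.71875 dBV.
Stage 3: -13.71875 dBV ≤ 11 dBV, so stage 3 doesn't engage; output -13.71875 dBV.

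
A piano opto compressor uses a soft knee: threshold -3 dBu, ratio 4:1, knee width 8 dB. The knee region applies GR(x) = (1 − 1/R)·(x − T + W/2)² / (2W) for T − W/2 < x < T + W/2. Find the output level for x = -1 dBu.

x − T + W/2 = -1 − (-3) + 4 = 6.
GR = (1 − 1/4) × 6² / 16 = 0.75 × 36 / 16 = 1.6875 dB.
Output = -1 − 1.6875 = -2.6875 dBu.

-2.6875 dBu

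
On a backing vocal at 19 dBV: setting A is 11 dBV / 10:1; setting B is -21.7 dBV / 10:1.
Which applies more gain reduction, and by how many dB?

B, by 29.43 dB

A: 8 dB over, compressed to 0.8 dB over, so 7.2 dB of GR.
B: 40.7 dB over, compressed to 4.07 dB over, so 36.63 dB of GR.
Difference: 29.43 dB in favour of B.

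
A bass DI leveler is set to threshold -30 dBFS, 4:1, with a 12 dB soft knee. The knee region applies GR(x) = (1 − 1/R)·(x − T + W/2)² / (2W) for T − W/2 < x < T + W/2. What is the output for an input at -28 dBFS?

-30 dBFS

x − T + W/2 = -28 − (-30) + 6 = 8.
GR = (1 − 1/4) × 8² / 24 = 0.75 × 64 / 24 = 2 dB.
Output = -28 − 2 = -30 dBFS.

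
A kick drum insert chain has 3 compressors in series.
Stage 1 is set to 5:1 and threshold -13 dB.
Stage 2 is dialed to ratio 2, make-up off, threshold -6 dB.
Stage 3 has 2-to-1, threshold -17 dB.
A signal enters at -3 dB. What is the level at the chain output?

Stage 1: -3 dB is 10 dB over -13 dB; at 5:1 that becomes 2 dB over, giving -11 dB.
Stage 2: below threshold (-11 ≤ -6); passes unchanged; output -11 dB.
Stage 3: -11 dB is 6 dB over -17 dB; at 2:1 that becomes 3 dB over, giving -14 dB.

-14 dB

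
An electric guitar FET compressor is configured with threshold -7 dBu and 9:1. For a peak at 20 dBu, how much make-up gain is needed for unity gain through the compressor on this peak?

Overshoot 27 dB → 27/9 = 3 dB after compression, so the compressed level is -7 + 3 = -4 dBu.
Make-up = target − compressed = 20 − (-4) = 24 dB.

24 dB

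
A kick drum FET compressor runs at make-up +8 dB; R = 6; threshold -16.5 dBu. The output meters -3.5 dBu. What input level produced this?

13.5 dBu

Remove make-up: -3.5 − 8 = -11.5 dBu.
The compressed level sits -11.5 − (-16.5) = 5 dB over threshold.
Undo the ratio: input overshoot = 5 × 6 = 30 dB, giving input = 13.5 dBu.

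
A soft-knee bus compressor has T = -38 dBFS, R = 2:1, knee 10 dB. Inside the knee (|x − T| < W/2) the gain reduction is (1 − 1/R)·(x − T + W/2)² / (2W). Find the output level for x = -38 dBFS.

x − T + W/2 = -38 − (-38) + 5 = 5.
GR = (1 − 1/2) × 5² / 20 = 0.5 × 25 / 20 = 0.625 dB.
Output = -38 − 0.625 = -38.625 dBFS.

-38.625 dBFS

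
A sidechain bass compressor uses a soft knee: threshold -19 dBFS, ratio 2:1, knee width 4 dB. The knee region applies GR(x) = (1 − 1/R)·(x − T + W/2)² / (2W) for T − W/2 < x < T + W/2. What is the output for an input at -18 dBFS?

x − T + W/2 = -18 − (-19) + 2 = 3.
GR = (1 − 1/2) × 3² / 8 = 0.5 × 9 / 8 = 0.5625 dB.
Output = -18 − 0.5625 = -18.5625 dBFS.

-18.5625 dBFS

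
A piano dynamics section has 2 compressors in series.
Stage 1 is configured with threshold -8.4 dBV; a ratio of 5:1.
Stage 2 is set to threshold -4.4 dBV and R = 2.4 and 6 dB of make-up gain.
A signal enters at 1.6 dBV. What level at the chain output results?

-0.4 dBV

Stage 1: 1.6 dBV is 10 dB over -8.4 dBV; at 5:1 that becomes 2 dB over, giving -6.4 dBV.
Stage 2: -6.4 dBV is at or below the -4.4 dBV threshold — no compression; make-up brings it to -0.4 dBV.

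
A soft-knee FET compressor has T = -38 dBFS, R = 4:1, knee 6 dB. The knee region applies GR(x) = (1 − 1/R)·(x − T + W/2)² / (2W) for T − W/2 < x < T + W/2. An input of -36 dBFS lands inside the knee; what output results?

-37.5625 dBFS

x − T + W/2 = -36 − (-38) + 3 = 5.
GR = (1 − 1/4) × 5² / 12 = 0.75 × 25 / 12 = 1.5625 dB.
Output = -36 − 1.5625 = -37.5625 dBFS.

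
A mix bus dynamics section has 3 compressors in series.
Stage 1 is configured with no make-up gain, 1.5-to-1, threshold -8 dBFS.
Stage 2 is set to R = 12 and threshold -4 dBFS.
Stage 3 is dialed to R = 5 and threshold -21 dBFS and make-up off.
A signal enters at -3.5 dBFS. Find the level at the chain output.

-17.8 dBFS

Stage 1: -3.5 dBFS is 4.5 dB over -8 dBFS; at 1.5:1 that becomes 3 dB over, giving -5 dBFS.
Stage 2: below threshold (-5 ≤ -4); passes unchanged; output -5 dBFS.
Stage 3: overshoot 16 dB → 16/5 = 3.2 dB → -17.8 dBFS.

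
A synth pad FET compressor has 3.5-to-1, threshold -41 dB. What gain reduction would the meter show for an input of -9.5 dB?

Overshoot = -9.5 − (-41) = 31.5 dB.
After 3.5:1 compression the overshoot becomes 31.5/3.5 = 9 dB.
So the signal is attenuated by 31.5 − 9 = 22.5 dB.

22.5 dB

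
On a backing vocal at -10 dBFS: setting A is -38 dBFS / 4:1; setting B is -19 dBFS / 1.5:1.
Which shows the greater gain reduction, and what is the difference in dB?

A, by 18 dB

A: 28 dB over, compressed to 7 dB over, so 21 dB of GR.
B: 9 dB over, compressed to 6 dB over, so 3 dB of GR.
A reduces 18 dB more.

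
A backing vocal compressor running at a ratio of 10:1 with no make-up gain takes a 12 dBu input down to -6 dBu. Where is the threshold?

Input is 20 dB above T (since output overshoot × R = input overshoot: (-6 − T)·10 = 12 − T gives T = -8 dBu).
Check: -8 + (12 − (-8))/10 = -8 + 2 = -6 dBu. ✓

-8 dBu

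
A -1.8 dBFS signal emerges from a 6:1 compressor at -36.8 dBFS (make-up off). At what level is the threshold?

Let T be the threshold. Output overshoot = (input overshoot)/R, so -36.8 − T = (-1.8 − T)/6.
6·(-36.8 − T) = -1.8 − T → 5·T = -220.8 − (-1.8) = -219.
T = -219/5 = -43.8 dBFS.

-43.8 dBFS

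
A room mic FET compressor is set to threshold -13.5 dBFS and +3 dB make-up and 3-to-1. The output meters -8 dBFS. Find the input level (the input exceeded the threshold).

-6 dBFS

Remove make-up: -8 − 3 = -11 dBFS.
The compressed level sits -11 − (-13.5) = 2.5 dB over threshold.
Before 3:1 compression the overshoot was 2.5 × 3 = 7.5 dB, so input = -13.5 + 7.5 = -6 dBFS.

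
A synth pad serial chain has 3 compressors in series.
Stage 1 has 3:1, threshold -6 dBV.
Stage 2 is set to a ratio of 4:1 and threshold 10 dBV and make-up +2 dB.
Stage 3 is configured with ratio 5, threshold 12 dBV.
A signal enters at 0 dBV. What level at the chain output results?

Stage 1: 0 dBV is 6 dB over -6 dBV; at 3:1 that becomes 2 dB over, giving -4 dBV.
Stage 2: below threshold (-4 ≤ 10); passes unchanged; make-up brings it to -2 dBV.
Stage 3: below threshold (-2 ≤ 12); passes unchanged; output -2 dBV.

-2 dBV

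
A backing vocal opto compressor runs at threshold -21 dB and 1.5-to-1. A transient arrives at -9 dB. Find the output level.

-13 dB

Overshoot: -9 − (-21) = 12 dB.
At 1.5:1 the overshoot is divided by 1.5, leaving 8 dB above threshold.
Output = -21 + 8 = -13 dB.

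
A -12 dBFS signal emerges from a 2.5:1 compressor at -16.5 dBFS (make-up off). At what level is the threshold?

-19.5 dBFS

Input is 7.5 dB above T (since output overshoot × R = input overshoot: (-16.5 − T)·2.5 = -12 − T gives T = -19.5 dBFS).
Check: -19.5 + (-12 − (-19.5))/2.5 = -19.5 + 3 = -16.5 dBFS. ✓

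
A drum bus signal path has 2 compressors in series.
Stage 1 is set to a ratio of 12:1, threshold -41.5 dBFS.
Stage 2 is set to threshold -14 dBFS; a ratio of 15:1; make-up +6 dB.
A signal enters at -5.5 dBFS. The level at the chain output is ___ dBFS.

Stage 1: 36 dB above -41.5 dBFS, reduced 12:1 to 3 dB above → -38.5 dBFS.
Stage 2: -38.5 dBFS ≤ -14 dBFS, so stage 2 doesn't engage; make-up brings it to -32.5 dBFS.

-32.5 dBFS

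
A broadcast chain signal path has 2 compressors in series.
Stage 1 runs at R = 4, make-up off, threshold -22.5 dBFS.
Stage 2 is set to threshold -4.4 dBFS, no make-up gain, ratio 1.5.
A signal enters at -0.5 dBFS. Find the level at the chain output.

Stage 1: 22 dB above -22.5 dBFS, reduced 4:1 to 5.5 dB above → -17 dBFS.
Stage 2: below threshold (-17 ≤ -4.4); passes unchanged; output -17 dBFS.

-17 dBFS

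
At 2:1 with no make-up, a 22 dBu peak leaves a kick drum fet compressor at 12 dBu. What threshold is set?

Let T be the threshold. Output overshoot = (input overshoot)/R, so 12 − T = (22 − T)/2.
2·(12 − T) = 22 − T → 1·T = 24 − 22 = 2.
T = 2/1 = 2 dBu.

2 dBu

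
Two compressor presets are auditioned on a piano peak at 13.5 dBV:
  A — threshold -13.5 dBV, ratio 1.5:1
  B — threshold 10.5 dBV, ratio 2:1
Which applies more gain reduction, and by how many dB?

A, by 7.5 dB

A: overshoot 27 dB → output overshoot 18 dB → GR 9 dB.
B: overshoot 3 dB → output overshoot 1.5 dB → GR 1.5 dB.
Difference: 7.5 dB in favour of A.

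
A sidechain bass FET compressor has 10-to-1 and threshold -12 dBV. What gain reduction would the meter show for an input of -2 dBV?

9 dB

-2 dBV exceeds the threshold by 10 dB.
After 10:1 compression the overshoot becomes 10/10 = 1 dB.
So the signal is attenuated by 10 − 1 = 9 dB.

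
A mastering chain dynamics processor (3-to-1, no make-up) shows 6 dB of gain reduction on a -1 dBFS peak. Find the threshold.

-10 dBFS

Gain reduction = -1 − (-7) = 6 dB; output overshoot = GR / (R − 1) = 6 / 2 = 3 dB.
Threshold = output − output overshoot = -7 − 3 = -10 dBFS.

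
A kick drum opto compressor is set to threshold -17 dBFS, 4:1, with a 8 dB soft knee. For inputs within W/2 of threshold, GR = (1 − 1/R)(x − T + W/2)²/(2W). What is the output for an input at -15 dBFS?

-16.6875 dBFS

x − T + W/2 = -15 − (-17) + 4 = 6.
GR = (1 − 1/4) × 6² / 16 = 0.75 × 36 / 16 = 1.6875 dB.
Output = -15 − 1.6875 = -16.6875 dBFS.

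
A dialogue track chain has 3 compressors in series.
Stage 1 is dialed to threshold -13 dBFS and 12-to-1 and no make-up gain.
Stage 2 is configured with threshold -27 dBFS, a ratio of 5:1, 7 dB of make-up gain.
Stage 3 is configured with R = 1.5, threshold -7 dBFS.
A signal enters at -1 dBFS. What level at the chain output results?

Stage 1: -1 dBFS is 12 dB over -13 dBFS; at 12:1 that becomes 1 dB over, giving -12 dBFS.
Stage 2: -12 dBFS is 15 dB over -27 dBFS; at 5:1 that becomes 3 dB over, giving -24 dBFS; +7 dB make-up → -17 dBFS.
Stage 3: -17 dBFS is at or below the -7 dBFS threshold — no compression; output -17 dBFS.

-17 dBFS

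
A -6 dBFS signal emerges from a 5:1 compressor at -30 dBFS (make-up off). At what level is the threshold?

-36 dBFS

Let T be the threshold. Output overshoot = (input overshoot)/R, so -30 − T = (-6 − T)/5.
5·(-30 − T) = -6 − T → 4·T = -150 − (-6) = -144.
T = -144/4 = -36 dBFS.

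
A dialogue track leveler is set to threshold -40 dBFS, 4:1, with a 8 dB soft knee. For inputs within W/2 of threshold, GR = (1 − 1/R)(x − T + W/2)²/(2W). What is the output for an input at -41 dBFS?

-41.421875 dBFS

x − T + W/2 = -41 − (-40) + 4 = 3.
GR = (1 − 1/4) × 3² / 16 = 0.75 × 9 / 16 = 0.421875 dB.
Output = -41 − 0.421875 = -41.421875 dBFS.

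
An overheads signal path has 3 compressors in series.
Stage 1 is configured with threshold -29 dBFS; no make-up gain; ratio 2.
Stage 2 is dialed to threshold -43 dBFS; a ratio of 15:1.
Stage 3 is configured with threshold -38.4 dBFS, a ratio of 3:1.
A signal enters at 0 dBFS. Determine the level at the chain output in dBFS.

-41.1 dBFS

Stage 1: 0 dBFS is 29 dB over -29 dBFS; at 2:1 that becomes 14.5 dB over, giving -14.5 dBFS.
Stage 2: overshoot 28.5 dB → 28.5/15 = 1.9 dB → -41.1 dBFS.
Stage 3: -41.1 dBFS ≤ -38.4 dBFS, so stage 3 doesn't engage; output -41.1 dBFS.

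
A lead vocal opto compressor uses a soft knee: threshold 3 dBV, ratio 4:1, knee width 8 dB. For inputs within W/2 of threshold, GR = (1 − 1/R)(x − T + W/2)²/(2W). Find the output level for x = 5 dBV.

3.3125 dBV

x − T + W/2 = 5 − 3 + 4 = 6.
GR = (1 − 1/4) × 6² / 16 = 0.75 × 36 / 16 = 1.6875 dB.
Output = 5 − 1.6875 = 3.3125 dBV.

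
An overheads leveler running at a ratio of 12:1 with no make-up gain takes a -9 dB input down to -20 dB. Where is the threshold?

Gain reduction = -9 − (-20) = 11 dB; output overshoot = GR / (R − 1) = 11 / 11 = 1 dB.
Threshold = output − output overshoot = -20 − 1 = -21 dB.

-21 dB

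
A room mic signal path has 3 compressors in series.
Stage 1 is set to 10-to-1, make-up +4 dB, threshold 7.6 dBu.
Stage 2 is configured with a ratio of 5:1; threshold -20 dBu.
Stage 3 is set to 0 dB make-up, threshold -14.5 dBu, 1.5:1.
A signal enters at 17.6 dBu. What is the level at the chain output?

-13.82 dBu

Stage 1: 10 dB above 7.6 dBu, reduced 10:1 to 1 dB above → 8.6 dBu; +4 dB make-up → 12.6 dBu.
Stage 2: overshoot 32.6 dB → 32.6/5 = 6.52 dB → -13.48 dBu.
Stage 3: -13.48 dBu is 1.02 dB over -14.5 dBu; at 1.5:1 that becomes 0.68 dB over, giving -13.82 dBu.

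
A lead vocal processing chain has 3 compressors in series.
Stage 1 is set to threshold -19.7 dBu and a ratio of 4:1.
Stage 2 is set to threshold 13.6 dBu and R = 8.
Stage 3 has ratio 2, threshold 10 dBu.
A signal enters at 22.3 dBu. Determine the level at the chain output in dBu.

Stage 1: 22.3 dBu is 42 dB over -19.7 dBu; at 4:1 that becomes 10.5 dB over, giving -9.2 dBu.
Stage 2: below threshold (-9.2 ≤ 13.6); passes unchanged; output -9.2 dBu.
Stage 3: -9.2 dBu ≤ 10 dBu, so stage 3 doesn't engage; output -9.2 dBu.

-9.2 dBu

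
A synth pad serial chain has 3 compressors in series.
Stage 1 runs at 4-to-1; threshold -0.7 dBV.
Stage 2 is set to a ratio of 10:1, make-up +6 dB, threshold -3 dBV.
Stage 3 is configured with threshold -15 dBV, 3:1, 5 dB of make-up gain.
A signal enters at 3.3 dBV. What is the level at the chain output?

Stage 1: 3.3 dBV is 4 dB over -0.7 dBV; at 4:1 that becomes 1 dB over, giving 0.3 dBV.
Stage 2: 3.3 dB above -3 dBV, reduced 10:1 to 0.33 dB above → -2.67 dBV; +6 dB make-up → 3.33 dBV.
Stage 3: overshoot 18.33 dB → 18.33/3 = 6.11 dB → -8.89 dBV; +5 dB make-up → -3.89 dBV.

-3.89 dBV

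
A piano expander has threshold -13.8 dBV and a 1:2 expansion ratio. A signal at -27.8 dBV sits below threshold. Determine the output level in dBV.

-41.8 dBV

The input is 14 dB below the -13.8 dBV threshold.
A 1:2 expander multiplies undershoot by 2: 14 × 2 = 28 dB below threshold.
Output = -13.8 − 28 = -41.8 dBV.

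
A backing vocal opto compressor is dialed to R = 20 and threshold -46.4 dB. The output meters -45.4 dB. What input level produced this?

That's 1 dB above the -46.4 dB threshold.
Before 20:1 compression the overshoot was 1 × 20 = 20 dB, so input = -46.4 + 20 = -26.4 dB.

-26.4 dB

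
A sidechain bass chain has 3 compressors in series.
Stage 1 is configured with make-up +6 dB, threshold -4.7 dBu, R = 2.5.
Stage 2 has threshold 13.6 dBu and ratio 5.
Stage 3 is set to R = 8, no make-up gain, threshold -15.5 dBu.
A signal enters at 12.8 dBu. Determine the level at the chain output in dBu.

Stage 1: 17.5 dB above -4.7 dBu, reduced 2.5:1 to 7 dB above → 2.3 dBu; +6 dB make-up → 8.3 dBu.
Stage 2: below threshold (8.3 ≤ 13.6); passes unchanged; output 8.3 dBu.
Stage 3: 8.3 dBu is 23.8 dB over -15.5 dBu; at 8:1 that becomes 2.975 dB over, giving -12.525 dBu.

-12.525 dBu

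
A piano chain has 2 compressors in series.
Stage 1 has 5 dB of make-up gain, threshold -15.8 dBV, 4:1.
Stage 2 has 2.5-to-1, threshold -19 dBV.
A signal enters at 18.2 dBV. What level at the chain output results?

Stage 1: 18.2 dBV is 34 dB over -15.8 dBV; at 4:1 that becomes 8.5 dB over, giving -7.3 dBV; +5 dB make-up → -2.3 dBV.
Stage 2: overshoot 16.7 dB → 16.7/2.5 = 6.68 dB → -12.32 dBV.

-12.32 dBV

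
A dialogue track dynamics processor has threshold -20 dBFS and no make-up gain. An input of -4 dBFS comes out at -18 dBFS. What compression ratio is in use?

Input overshoot = -4 − (-20) = 16 dB; output overshoot = -18 − (-20) = 2 dB.
Ratio = 16 / 2 = 8.

8:1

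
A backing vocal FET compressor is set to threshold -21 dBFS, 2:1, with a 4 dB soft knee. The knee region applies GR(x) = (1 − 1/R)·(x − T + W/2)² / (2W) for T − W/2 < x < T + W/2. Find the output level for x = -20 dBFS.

x − T + W/2 = -20 − (-21) + 2 = 3.
GR = (1 − 1/2) × 3² / 8 = 0.5 × 9 / 8 = 0.5625 dB.
Output = -20 − 0.5625 = -20.5625 dBFS.

-20.5625 dBFS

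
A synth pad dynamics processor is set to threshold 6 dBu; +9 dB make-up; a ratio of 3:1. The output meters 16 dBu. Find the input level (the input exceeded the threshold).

Before make-up, the level was 16 − 9 = 7 dBu.
That's 1 dB above the 6 dBu threshold.
Undo the ratio: input overshoot = 1 × 3 = 3 dB, giving input = 9 dBu.

9 dBu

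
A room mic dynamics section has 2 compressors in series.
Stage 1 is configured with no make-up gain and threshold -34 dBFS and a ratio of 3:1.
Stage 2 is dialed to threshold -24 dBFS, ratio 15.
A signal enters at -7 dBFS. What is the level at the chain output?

Stage 1: -7 dBFS is 27 dB over -34 dBFS; at 3:1 that becomes 9 dB over, giving -25 dBFS.
Stage 2: -25 dBFS ≤ -24 dBFS, so stage 2 doesn't engage; output -25 dBFS.

-25 dBFS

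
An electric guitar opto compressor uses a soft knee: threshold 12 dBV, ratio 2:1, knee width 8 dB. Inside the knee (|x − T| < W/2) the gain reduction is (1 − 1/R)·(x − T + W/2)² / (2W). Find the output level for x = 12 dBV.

11.5 dBV

x − T + W/2 = 12 − 12 + 4 = 4.
GR = (1 − 1/2) × 4² / 16 = 0.5 × 16 / 16 = 0.5 dB.
Output = 12 − 0.5 = 11.5 dBV.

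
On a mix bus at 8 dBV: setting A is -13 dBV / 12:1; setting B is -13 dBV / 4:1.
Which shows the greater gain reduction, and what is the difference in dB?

A: GR = 21 − 21/12 = 19.25 dB.
B: GR = 21 − 21/4 = 15.75 dB.
Difference: 3.5 dB in favour of A.

A, by 3.5 dB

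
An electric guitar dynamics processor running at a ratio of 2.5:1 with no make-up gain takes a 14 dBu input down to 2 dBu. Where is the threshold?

-6 dBu

Gain reduction = 14 − 2 = 12 dB; output overshoot = GR / (R − 1) = 12 / 1.5 = 8 dB.
Threshold = output − output overshoot = 2 − 8 = -6 dBu.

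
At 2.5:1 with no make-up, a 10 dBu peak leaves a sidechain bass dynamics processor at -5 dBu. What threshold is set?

-15 dBu

Gain reduction = 10 − (-5) = 15 dB; output overshoot = GR / (R − 1) = 15 / 1.5 = 10 dB.
Threshold = output − output overshoot = -5 − 10 = -15 dBu.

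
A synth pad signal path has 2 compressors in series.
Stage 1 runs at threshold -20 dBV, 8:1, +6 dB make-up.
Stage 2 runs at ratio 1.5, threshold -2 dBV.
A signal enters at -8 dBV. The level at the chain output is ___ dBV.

-12.5 dBV

Stage 1: 12 dB above -20 dBV, reduced 8:1 to 1.5 dB above → -18.5 dBV; +6 dB make-up → -12.5 dBV.
Stage 2: -12.5 dBV ≤ -2 dBV, so stage 2 doesn't engage; output -12.5 dBV.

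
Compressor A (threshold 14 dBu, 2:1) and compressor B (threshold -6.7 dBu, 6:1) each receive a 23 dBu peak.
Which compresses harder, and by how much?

A: overshoot 9 dB → output overshoot 4.5 dB → GR 4.5 dB.
B: overshoot 29.7 dB → output overshoot 4.95 dB → GR 24.75 dB.
B reduces 20.25 dB more.

B, by 20.25 dB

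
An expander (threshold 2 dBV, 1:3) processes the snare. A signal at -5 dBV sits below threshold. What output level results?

Undershoot = 2 − (-5) = 7 dB.
At 1:3, that expands to 21 dB under threshold.
Output = 2 − 21 = -19 dBV.

-19 dBV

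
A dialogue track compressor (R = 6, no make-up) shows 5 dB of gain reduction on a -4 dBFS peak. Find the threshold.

Gain reduction = -4 − (-9) = 5 dB; output overshoot = GR / (R − 1) = 5 / 5 = 1 dB.
Threshold = output − output overshoot = -9 − 1 = -10 dBFS.

-10 dBFS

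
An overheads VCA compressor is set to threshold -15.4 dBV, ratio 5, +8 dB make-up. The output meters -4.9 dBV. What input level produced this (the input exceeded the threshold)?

-2.9 dBV

Remove make-up: -4.9 − 8 = -12.9 dBV.
Post-compression overshoot = -12.9 − (-15.4) = 2.5 dB.
Undo the ratio: input overshoot = 2.5 × 5 = 12.5 dB, giving input = -2.9 dBV.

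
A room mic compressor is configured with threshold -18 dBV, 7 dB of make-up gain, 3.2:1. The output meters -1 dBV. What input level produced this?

Stripping the +7 dB make-up gives -8 dBV at the gain stage.
Post-compression overshoot = -8 − (-18) = 10 dB.
Before 3.2:1 compression the overshoot was 10 × 3.2 = 32 dB, so input = -18 + 32 = 14 dBV.

14 dBV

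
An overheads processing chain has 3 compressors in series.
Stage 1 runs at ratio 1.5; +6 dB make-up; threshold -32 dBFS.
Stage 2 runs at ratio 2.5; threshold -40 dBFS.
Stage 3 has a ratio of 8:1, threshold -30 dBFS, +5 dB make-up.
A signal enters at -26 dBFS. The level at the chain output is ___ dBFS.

-27.8 dBFS

Stage 1: 6 dB above -32 dBFS, reduced 1.5:1 to 4 dB above → -28 dBFS; +6 dB make-up → -22 dBFS.
Stage 2: 18 dB above -40 dBFS, reduced 2.5:1 to 7.2 dB above → -32.8 dBFS.
Stage 3: -32.8 dBFS ≤ -30 dBFS, so stage 3 doesn't engage; make-up brings it to -27.8 dBFS.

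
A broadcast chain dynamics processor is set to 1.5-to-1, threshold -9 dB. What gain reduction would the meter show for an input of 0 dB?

0 dB exceeds the threshold by 9 dB.
At 1.5:1, output sits 9/1.5 = 6 dB above threshold.
GR = overshoot in − overshoot out = 9 − 6 = 3 dB.

3 dB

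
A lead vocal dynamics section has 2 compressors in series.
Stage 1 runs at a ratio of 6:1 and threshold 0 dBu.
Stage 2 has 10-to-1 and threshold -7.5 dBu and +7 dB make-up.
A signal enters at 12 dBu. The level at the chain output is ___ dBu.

0.45 dBu

Stage 1: overshoot 12 dB → 12/6 = 2 dB → 2 dBu.
Stage 2: 2 dBu is 9.5 dB over -7.5 dBu; at 10:1 that becomes 0.95 dB over, giving -6.55 dBu; +7 dB make-up → 0.45 dBu.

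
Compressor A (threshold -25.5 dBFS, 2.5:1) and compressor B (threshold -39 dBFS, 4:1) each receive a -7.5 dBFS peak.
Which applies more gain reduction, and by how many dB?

B, by 12.825 dB

A: overshoot 18 dB → output overshoot 7.2 dB → GR 10.8 dB.
B: overshoot 31.5 dB → output overshoot 7.875 dB → GR 23.625 dB.
Difference: 12.825 dB in favour of B.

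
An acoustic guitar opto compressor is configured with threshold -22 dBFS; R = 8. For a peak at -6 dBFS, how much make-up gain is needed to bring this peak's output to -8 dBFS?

Overshoot 16 dB → 16/8 = 2 dB after compression, so the compressed level is -22 + 2 = -20 dBFS.
Make-up = target − compressed = -8 − (-20) = 12 dB.

12 dB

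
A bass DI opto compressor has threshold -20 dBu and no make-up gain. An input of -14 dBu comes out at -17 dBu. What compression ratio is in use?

2:1

Input overshoot = -14 − (-20) = 6 dB; output overshoot = -17 − (-20) = 3 dB.
Ratio = 6 / 3 = 2.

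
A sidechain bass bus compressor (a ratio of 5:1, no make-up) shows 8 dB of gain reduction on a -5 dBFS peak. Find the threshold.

Gain reduction = -5 − (-13) = 8 dB; output overshoot = GR / (R − 1) = 8 / 4 = 2 dB.
Threshold = output − output overshoot = -13 − 2 = -15 dBFS.

-15 dBFS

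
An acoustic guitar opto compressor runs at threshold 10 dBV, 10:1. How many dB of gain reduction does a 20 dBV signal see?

9 dB

20 dBV exceeds the threshold by 10 dB.
At 10:1, output sits 10/10 = 1 dB above threshold.
So the signal is attenuated by 10 − 1 = 9 dB.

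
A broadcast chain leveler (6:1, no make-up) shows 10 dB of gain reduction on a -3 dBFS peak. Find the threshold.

Gain reduction = -3 − (-13) = 10 dB; output overshoot = GR / (R − 1) = 10 / 5 = 2 dB.
Threshold = output − output overshoot = -13 − 2 = -15 dBFS.

-15 dBFS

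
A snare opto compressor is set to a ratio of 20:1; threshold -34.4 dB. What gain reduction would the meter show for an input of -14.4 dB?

-14.4 dB exceeds the threshold by 20 dB.
A 20:1 ratio leaves 1 dB of that excess.
Gain reduction = 20 − 1 = 19 dB.

19 dB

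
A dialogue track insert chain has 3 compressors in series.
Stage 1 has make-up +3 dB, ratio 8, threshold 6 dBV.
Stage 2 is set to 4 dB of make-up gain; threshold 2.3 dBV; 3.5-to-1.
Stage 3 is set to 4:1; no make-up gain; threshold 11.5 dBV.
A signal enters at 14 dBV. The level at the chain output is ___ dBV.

8.5 dBV

Stage 1: 14 dBV is 8 dB over 6 dBV; at 8:1 that becomes 1 dB over, giving 7 dBV; +3 dB make-up → 10 dBV.
Stage 2: overshoot 7.7 dB → 7.7/3.5 = 2.2 dB → 4.5 dBV; +4 dB make-up → 8.5 dBV.
Stage 3: below threshold (8.5 ≤ 11.5); passes unchanged; output 8.5 dBV.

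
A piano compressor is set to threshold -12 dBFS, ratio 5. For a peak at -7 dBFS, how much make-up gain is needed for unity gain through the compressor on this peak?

4 dB

The peak compresses to -12 + 5/5 = -11 dBFS.
To reach -7 dBFS requires -7 − (-11) = 4 dB of make-up.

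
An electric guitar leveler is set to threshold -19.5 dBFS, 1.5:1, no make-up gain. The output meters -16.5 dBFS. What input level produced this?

That's 3 dB above the -19.5 dBFS threshold.
Input overshoot = R × output overshoot = 4.5 dB → input = -19.5 + 4.5 = -15 dBFS.

-15 dBFS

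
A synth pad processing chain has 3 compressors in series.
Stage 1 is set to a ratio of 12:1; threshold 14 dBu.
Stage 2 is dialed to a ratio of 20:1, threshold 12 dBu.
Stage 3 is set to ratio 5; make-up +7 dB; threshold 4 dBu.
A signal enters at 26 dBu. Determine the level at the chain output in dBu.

Stage 1: 26 dBu is 12 dB over 14 dBu; at 12:1 that becomes 1 dB over, giving 15 dBu.
Stage 2: 15 dBu is 3 dB over 12 dBu; at 20:1 that becomes 0.15 dB over, giving 12.15 dBu.
Stage 3: overshoot 8.15 dB → 8.15/5 = 1.63 dB → 5.63 dBu; +7 dB make-up → 12.63 dBu.

12.63 dBu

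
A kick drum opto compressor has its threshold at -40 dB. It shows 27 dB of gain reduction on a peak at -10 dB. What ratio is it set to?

10:1

Input overshoot = -10 − (-40) = 30 dB.
Output overshoot = 30 − 27 = 3 dB.
Ratio = input overshoot / output overshoot = 30 / 3 = 10.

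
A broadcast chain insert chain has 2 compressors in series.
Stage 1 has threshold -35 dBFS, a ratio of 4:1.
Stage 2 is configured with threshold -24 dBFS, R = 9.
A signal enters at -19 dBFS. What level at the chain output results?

Stage 1: -19 dBFS is 16 dB over -35 dBFS; at 4:1 that becomes 4 dB over, giving -31 dBFS.
Stage 2: below threshold (-31 ≤ -24); passes unchanged; output -31 dBFS.

-31 dBFS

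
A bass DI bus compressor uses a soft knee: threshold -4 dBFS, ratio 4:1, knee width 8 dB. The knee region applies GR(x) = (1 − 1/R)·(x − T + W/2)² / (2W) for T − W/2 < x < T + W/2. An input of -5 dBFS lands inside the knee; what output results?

-5.421875 dBFS

x − T + W/2 = -5 − (-4) + 4 = 3.
GR = (1 − 1/4) × 3² / 16 = 0.75 × 9 / 16 = 0.421875 dB.
Output = -5 − 0.421875 = -5.421875 dBFS.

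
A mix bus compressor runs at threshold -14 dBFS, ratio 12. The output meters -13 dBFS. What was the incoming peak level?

That's 1 dB above the -14 dBFS threshold.
Undo the ratio: input overshoot = 1 × 12 = 12 dB, giving input = -2 dBFS.

-2 dBFS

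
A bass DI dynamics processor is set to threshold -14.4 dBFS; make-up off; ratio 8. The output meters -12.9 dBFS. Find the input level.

-2.4 dBFS

That's 1.5 dB above the -14.4 dBFS threshold.
Undo the ratio: input overshoot = 1.5 × 8 = 12 dB, giving input = -2.4 dBFS.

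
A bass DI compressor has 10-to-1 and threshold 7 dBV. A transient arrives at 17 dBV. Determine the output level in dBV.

8 dBV

Overshoot: 17 − 7 = 10 dB.
At 10:1 the overshoot is divided by 10, leaving 1 dB above threshold.
That puts the output at 8 dBV.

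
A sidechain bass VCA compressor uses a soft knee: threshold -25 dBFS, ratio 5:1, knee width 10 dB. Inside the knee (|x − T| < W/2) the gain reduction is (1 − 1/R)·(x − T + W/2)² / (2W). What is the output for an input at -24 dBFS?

-25.44 dBFS

x − T + W/2 = -24 − (-25) + 5 = 6.
GR = (1 − 1/5) × 6² / 20 = 0.8 × 36 / 20 = 1.44 dB.
Output = -24 − 1.44 = -25.44 dBFS.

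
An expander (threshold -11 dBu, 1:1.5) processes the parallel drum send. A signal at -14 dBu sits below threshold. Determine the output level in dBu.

-15.5 dBu

Below threshold, a 1:1.5 expander applies gain = (1.5−1)×(T − x) of attenuation.
(1.5−1) × 3 = 1.5 dB, so output = -14 − 1.5 = -15.5 dBu.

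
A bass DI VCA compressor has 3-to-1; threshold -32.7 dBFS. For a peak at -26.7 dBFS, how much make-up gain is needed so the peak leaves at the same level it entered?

The peak compresses to -32.7 + 6/3 = -30.7 dBFS.
To reach -26.7 dBFS requires -26.7 − (-30.7) = 4 dB of make-up.

4 dB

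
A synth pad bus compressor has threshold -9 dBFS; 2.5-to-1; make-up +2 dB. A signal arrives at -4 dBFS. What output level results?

-5 dBFS

-4 dBFS sits 5 dB over threshold.
At 2.5:1 the overshoot is divided by 2.5, leaving 2 dB above threshold.
So the level is -9 + 2 = -7 dBFS; make-up adds 2 dB, giving -5 dBFS.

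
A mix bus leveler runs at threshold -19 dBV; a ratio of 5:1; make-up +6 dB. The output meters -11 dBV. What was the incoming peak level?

-9 dBV

Remove make-up: -11 − 6 = -17 dBV.
The compressed level sits -17 − (-19) = 2 dB over threshold.
Input overshoot = R × output overshoot = 10 dB → input = -19 + 10 = -9 dBV.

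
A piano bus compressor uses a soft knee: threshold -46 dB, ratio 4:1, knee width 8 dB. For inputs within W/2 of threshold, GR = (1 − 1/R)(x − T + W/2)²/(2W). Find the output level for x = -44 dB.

x − T + W/2 = -44 − (-46) + 4 = 6.
GR = (1 − 1/4) × 6² / 16 = 0.75 × 36 / 16 = 1.6875 dB.
Output = -44 − 1.6875 = -45.6875 dB.

-45.6875 dB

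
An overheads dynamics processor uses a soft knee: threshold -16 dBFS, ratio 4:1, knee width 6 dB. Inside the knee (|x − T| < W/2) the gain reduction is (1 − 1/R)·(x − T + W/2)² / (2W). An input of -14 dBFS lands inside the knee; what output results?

-15.5625 dBFS

x − T + W/2 = -14 − (-16) + 3 = 5.
GR = (1 − 1/4) × 5² / 12 = 0.75 × 25 / 12 = 1.5625 dB.
Output = -14 − 1.5625 = -15.5625 dBFS.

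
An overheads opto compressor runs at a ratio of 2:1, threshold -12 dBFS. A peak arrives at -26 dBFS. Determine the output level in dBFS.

-26 dBFS

-26 dBFS is 14 dB below the -12 dBFS threshold, so no gain reduction is applied.
Output = input = -26 dBFS.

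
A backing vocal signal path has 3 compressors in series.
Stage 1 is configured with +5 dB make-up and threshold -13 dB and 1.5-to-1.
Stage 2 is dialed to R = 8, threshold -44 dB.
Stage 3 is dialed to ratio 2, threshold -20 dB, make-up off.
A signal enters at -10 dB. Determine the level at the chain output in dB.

Stage 1: overshoot 3 dB → 3/1.5 = 2 dB → -11 dB; +5 dB make-up → -6 dB.
Stage 2: overshoot 38 dB → 38/8 = 4.75 dB → -39.25 dB.
Stage 3: below threshold (-39.25 ≤ -20); passes unchanged; output -39.25 dB.

-39.25 dB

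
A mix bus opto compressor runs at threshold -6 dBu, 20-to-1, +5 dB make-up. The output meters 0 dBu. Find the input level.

14 dBu

Before make-up, the level was 0 − 5 = -5 dBu.
The compressed level sits -5 − (-6) = 1 dB over threshold.
Input overshoot = R × output overshoot = 20 dB → input = -6 + 20 = 14 dBu.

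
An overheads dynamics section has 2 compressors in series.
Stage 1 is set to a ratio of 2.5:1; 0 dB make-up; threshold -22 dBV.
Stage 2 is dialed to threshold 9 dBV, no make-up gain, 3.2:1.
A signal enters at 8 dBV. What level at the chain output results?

-10 dBV

Stage 1: 30 dB above -22 dBV, reduced 2.5:1 to 12 dB above → -10 dBV.
Stage 2: below threshold (-10 ≤ 9); passes unchanged; output -10 dBV.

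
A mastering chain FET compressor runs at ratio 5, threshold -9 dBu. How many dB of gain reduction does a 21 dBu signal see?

Overshoot = 21 − (-9) = 30 dB.
At 5:1, output sits 30/5 = 6 dB above threshold.
Gain reduction = 30 − 6 = 24 dB.

24 dB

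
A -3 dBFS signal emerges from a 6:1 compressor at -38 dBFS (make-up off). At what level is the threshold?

Input is 42 dB above T (since output overshoot × R = input overshoot: (-38 − T)·6 = -3 − T gives T = -45 dBFS).
Check: -45 + (-3 − (-45))/6 = -45 + 7 = -38 dBFS. ✓

-45 dBFS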